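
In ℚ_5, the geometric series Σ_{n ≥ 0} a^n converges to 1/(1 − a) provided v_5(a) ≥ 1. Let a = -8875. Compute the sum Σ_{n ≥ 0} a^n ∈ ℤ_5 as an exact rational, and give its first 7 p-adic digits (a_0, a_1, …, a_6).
Σ a^n = 1/(1 − a) = 1/8876;  first 7 digits = (1, 0, 0, 4, 0, 2, 0)

v_5(a) = 3 ≥ 1, so the series converges in ℤ_5 to 1/(1 − a) = 1/(1 − (-8875)) = 1/8876. Expand this rational in ℤ_5: compute digits iteratively via d_i = x_i mod 5, x_{i+1} = (x_i − d_i)/5. The first 7 digits are (1, 0, 0, 4, 0, 2, 0).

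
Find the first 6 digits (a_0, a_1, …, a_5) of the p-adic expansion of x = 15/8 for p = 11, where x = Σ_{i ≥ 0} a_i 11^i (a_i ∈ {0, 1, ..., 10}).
(a_0, …, a_5) = (6, 1, 4, 1, 4, 1)

v_11(15/8) = 0 (numerator and denominator both coprime to 11), so x ∈ ℤ_11^×. Compute digits iteratively via a_i = x_i mod 11, x_{i+1} = (x_i − a_i)/11, with x_0 = x:
  x_0 = 15/8;  a_0 = 6;  x_1 = (x_0 − 6)/11 = -3/8
  x_1 = -3/8;  a_1 = 1;  x_2 = (x_1 − 1)/11 = -1/8
  x_2 = -1/8;  a_2 = 4;  x_3 = (x_2 − 4)/11 = -3/8
  x_3 = -3/8;  a_3 = 1;  x_4 = (x_3 − 1)/11 = -1/8
  x_4 = -1/8;  a_4 = 4;  x_5 = (x_4 − 4)/11 = -3/8
  x_5 = -3/8;  a_5 = 1;  x_6 = (x_5 − 1)/11 = -1/8
Digits: (6, 1, 4, 1, 4, 1).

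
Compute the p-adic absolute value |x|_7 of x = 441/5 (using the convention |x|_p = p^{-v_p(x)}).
|441/5|_7 = 1/49

Step 1 — compute v_7(x) by factoring powers of 7 out of the numerator and denominator: v_7(441/5) = 2. Step 2 — apply |x|_p = p^{-v_p(x)} = 7^{-2} = 1/49.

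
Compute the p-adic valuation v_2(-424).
v_2(-424) = 3

v_2(n) is the largest exponent k such that 2^k divides n. Factor out: -424 = -2^3 · 53. (Sign doesn't affect v_p.) So v_2(-424) = 3.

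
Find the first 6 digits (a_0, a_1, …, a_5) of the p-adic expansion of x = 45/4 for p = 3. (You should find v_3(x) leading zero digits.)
(a_0, …, a_5) = (0, 0, 2, 2, 0, 2)

v_3(45/4) = 2, so a_0 = ... = a_1 = 0. Factor out: x = 3^2 · u with u = 5/4 a unit in ℤ_3. Expand u iteratively via a_{v+i} = u_i mod 3, u_{i+1} = (u_i − a_{v+i})/3:
  u_0 = 5/4;  a_2 = 2;  u_1 = (u_0 − 2)/3 = -1/4
  u_1 = -1/4;  a_3 = 2;  u_2 = (u_1 − 2)/3 = -3/4
  u_2 = -3/4;  a_4 = 0;  u_3 = (u_2 − 0)/3 = -1/4
  u_3 = -1/4;  a_5 = 2;  u_4 = (u_3 − 2)/3 = -3/4
Digits: (0, 0, 2, 2, 0, 2).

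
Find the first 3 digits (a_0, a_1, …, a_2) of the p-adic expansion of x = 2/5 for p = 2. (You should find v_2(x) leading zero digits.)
(a_0, …, a_2) = (0, 1, 0)

v_2(2/5) = 1, so a_0 = ... = a_0 = 0. Factor out: x = 2^1 · u with u = 1/5 a unit in ℤ_2. Expand u iteratively via a_{v+i} = u_i mod 2, u_{i+1} = (u_i − a_{v+i})/2:
  u_0 = 1/5;  a_1 = 1;  u_1 = (u_0 − 1)/2 = -2/5
  u_1 = -2/5;  a_2 = 0;  u_2 = (u_1 − 0)/2 = -1/5
Digits: (0, 1, 0).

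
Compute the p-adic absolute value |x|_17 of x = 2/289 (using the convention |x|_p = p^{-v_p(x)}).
|2/289|_17 = 289

Step 1 — compute v_17(x) by factoring powers of 17 out of the numerator and denominator: v_17(2/289) = -2. Step 2 — apply |x|_p = p^{-v_p(x)} = 17^{2} = 289.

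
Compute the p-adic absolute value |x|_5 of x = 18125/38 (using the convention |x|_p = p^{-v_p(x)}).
|18125/38|_5 = 1/625

Step 1 — compute v_5(x) by factoring powers of 5 out of the numerator and denominator: v_5(18125/38) = 4. Step 2 — apply |x|_p = p^{-v_p(x)} = 5^{-4} = 1/625.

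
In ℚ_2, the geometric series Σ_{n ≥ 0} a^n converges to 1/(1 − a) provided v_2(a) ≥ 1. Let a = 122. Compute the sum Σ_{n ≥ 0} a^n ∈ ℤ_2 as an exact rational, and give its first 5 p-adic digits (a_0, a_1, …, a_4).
Σ a^n = 1/(1 − a) = -1/121;  first 5 digits = (1, 1, 1, 0, 1)

v_2(a) = 1 ≥ 1, so the series converges in ℤ_2 to 1/(1 − a) = 1/(1 − 122) = -1/121. Expand this rational in ℤ_2: compute digits iteratively via d_i = x_i mod 2, x_{i+1} = (x_i − d_i)/2. The first 5 digits are (1, 1, 1, 0, 1).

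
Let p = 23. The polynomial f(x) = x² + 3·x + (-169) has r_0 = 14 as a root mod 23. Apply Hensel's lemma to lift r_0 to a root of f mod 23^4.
r_3 = 170145 (mod 279841)

Hensel: r_{i+1} = r_i − f(r_i)·(f′(r_i))^{-1} mod 23^{i+2}, f′(x) = 2x + 3. Iterate:
  r_0 = 14 (mod 23)
  r_1 = 336 (mod 529)
  r_2 = 11974 (mod 12167)
  r_3 = 170145 (mod 279841)
Final: r = 170145 satisfies f(r) ≡ 0 mod 23^4.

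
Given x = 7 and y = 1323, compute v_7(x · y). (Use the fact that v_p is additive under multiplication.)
v_7(9261) = 3

v_p(x) = 1 (factor: 7 = 7^1 · 1); v_p(y) = 2 (factor: 1323 = 7^2 · 27). Additivity: v_p(xy) = v_p(x) + v_p(y) = 1 + 2 = 3. (Direct check: xy = 9261 = 7^3 · (27).)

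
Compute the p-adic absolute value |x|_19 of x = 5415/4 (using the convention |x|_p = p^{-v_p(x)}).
|5415/4|_19 = 1/361

Step 1 — compute v_19(x) by factoring powers of 19 out of the numerator and denominator: v_19(5415/4) = 2. Step 2 — apply |x|_p = p^{-v_p(x)} = 19^{-2} = 1/361.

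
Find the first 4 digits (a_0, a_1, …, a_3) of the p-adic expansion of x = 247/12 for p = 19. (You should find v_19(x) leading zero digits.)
(a_0, …, a_3) = (0, 9, 17, 7)

v_19(247/12) = 1, so a_0 = ... = a_0 = 0. Factor out: x = 19^1 · u with u = 13/12 a unit in ℤ_19. Expand u iteratively via a_{v+i} = u_i mod 19, u_{i+1} = (u_i − a_{v+i})/19:
  u_0 = 13/12;  a_1 = 9;  u_1 = (u_0 − 9)/19 = -5/12
  u_1 = -5/12;  a_2 = 17;  u_2 = (u_1 − 17)/19 = -11/12
  u_2 = -11/12;  a_3 = 7;  u_3 = (u_2 − 7)/19 = -5/12
Digits: (0, 9, 17, 7).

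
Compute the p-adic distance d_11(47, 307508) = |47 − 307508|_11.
d_11(47, 307508) = 1/14641

Step 1 — x − y = 47 − 307508 = -307461. Step 2 — v_11(-307461) = 4 (factor: -307461 = −(11^4 · 21); the sign does not affect v_p). Step 3 — |x − y|_11 = 11^{-4} = 1/14641.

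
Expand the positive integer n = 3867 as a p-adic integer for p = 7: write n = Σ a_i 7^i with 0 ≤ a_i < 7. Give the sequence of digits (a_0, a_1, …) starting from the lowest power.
(a_0, a_1, …) = (3, 6, 1, 4, 1)

Repeated division by 7 gives the digits low-to-high: 3867 = 3 + 6·7^1 + 1·7^2 + 4·7^3 + 1·7^4. Digit sequence: (3, 6, 1, 4, 1).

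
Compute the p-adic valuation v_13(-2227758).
v_13(-2227758) = 5

v_13(n) is the largest exponent k such that 13^k divides n. Factor out: -2227758 = -13^5 · 6. (Sign doesn't affect v_p.) So v_13(-2227758) = 5.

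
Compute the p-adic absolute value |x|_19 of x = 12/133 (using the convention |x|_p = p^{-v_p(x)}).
|12/133|_19 = 19

Step 1 — compute v_19(x) by factoring powers of 19 out of the numerator and denominator: v_19(12/133) = -1. Step 2 — apply |x|_p = p^{-v_p(x)} = 19^{1} = 19.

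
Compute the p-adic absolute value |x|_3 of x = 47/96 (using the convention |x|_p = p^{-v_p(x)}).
|47/96|_3 = 3

Step 1 — compute v_3(x) by factoring powers of 3 out of the numerator and denominator: v_3(47/96) = -1. Step 2 — apply |x|_p = p^{-v_p(x)} = 3^{1} = 3.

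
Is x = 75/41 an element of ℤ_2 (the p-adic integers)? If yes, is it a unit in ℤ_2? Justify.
x ∈ ℤ_2^× (unit); v_2(x) = 0

ℤ_2 = {x ∈ ℚ_2 : v_2(x) ≥ 0} and ℤ_2^× = {x ∈ ℤ_2 : v_2(x) = 0}. Here v_2(75/41) = v_2(num) − v_2(den) = 0; compare against these criteria.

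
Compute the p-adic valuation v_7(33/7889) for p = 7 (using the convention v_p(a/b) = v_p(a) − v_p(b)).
v_7(33/7889) = -3

Factor powers of 7 from the numerator and denominator of the reduced fraction: 33 = 7^0 · 33 and 7889 = 7^3 · 23. Apply v_p(a/b) = v_p(a) − v_p(b): v_7(33/7889) = 0 − 3 = -3.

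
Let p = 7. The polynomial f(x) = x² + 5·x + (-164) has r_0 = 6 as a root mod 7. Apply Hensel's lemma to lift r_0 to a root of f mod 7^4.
r_3 = 153 (mod 2401)

Hensel: r_{i+1} = r_i − f(r_i)·(f′(r_i))^{-1} mod 7^{i+2}, f′(x) = 2x + 5. Iterate:
  r_0 = 6 (mod 7)
  r_1 = 6 (mod 49)
  r_2 = 153 (mod 343)
  r_3 = 153 (mod 2401)
Final: r = 153 satisfies f(r) ≡ 0 mod 7^4.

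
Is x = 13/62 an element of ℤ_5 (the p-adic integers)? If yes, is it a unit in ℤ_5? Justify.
x ∈ ℤ_5^× (unit); v_5(x) = 0

ℤ_5 = {x ∈ ℚ_5 : v_5(x) ≥ 0} and ℤ_5^× = {x ∈ ℤ_5 : v_5(x) = 0}. Here v_5(13/62) = v_5(num) − v_5(den) = 0; compare against these criteria.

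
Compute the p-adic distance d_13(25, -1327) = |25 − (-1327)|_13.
d_13(25, -1327) = 1/169

Step 1 — x − y = 25 − (-1327) = 1352. Step 2 — v_13(1352) = 2 (factor: 1352 = (13^2 · 8); the sign does not affect v_p). Step 3 — |x − y|_13 = 13^{-2} = 1/169.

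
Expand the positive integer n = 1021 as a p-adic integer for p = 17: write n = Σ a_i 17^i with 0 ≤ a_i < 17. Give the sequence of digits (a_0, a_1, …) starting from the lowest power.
(a_0, a_1, …) = (1, 9, 3)

Repeated division by 17 gives the digits low-to-high: 1021 = 1 + 9·17^1 + 3·17^2. Digit sequence: (1, 9, 3).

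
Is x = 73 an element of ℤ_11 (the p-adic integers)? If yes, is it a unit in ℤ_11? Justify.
x ∈ ℤ_11^× (unit); v_11(x) = 0

ℤ_11 = {x ∈ ℚ_11 : v_11(x) ≥ 0} and ℤ_11^× = {x ∈ ℤ_11 : v_11(x) = 0}. Here v_11(73) = v_11(num) − v_11(den) = 0; compare against these criteria.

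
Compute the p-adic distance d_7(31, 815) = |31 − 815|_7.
d_7(31, 815) = 1/49

Step 1 — x − y = 31 − 815 = -784. Step 2 — v_7(-784) = 2 (factor: -784 = −(7^2 · 16); the sign does not affect v_p). Step 3 — |x − y|_7 = 7^{-2} = 1/49.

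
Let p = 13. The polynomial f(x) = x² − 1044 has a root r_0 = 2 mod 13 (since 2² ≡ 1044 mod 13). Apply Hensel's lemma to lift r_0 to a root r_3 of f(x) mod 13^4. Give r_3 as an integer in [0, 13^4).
r_3 = 9726 (mod 28561)

Hensel's recurrence: r_{i+1} = r_i − f(r_i)·(f′(r_i))^{-1} mod 13^{i+2}, with f′(x) = 2x. Iterate:
  r_0 = 2 (mod 13)
  r_1 = 93 (mod 169)
  r_2 = 938 (mod 2197)
  r_3 = 9726 (mod 28561)
Final: r_3 = 9726, and one checks f(r_3) ≡ 0 mod 13^4.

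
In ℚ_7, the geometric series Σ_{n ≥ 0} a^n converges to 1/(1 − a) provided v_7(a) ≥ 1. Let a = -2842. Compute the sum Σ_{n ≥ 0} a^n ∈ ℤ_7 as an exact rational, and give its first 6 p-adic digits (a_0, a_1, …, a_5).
Σ a^n = 1/(1 − a) = 1/2843;  first 6 digits = (1, 0, 5, 5, 2, 4)

v_7(a) = 2 ≥ 1, so the series converges in ℤ_7 to 1/(1 − a) = 1/(1 − (-2842)) = 1/2843. Expand this rational in ℤ_7: compute digits iteratively via d_i = x_i mod 7, x_{i+1} = (x_i − d_i)/7. The first 6 digits are (1, 0, 5, 5, 2, 4).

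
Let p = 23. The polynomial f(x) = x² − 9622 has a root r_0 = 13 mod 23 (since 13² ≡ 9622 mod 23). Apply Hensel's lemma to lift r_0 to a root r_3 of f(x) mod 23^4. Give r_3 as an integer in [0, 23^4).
r_3 = 27498 (mod 279841)

Hensel's recurrence: r_{i+1} = r_i − f(r_i)·(f′(r_i))^{-1} mod 23^{i+2}, with f′(x) = 2x. Iterate:
  r_0 = 13 (mod 23)
  r_1 = 519 (mod 529)
  r_2 = 3164 (mod 12167)
  r_3 = 27498 (mod 279841)
Final: r_3 = 27498, and one checks f(r_3) ≡ 0 mod 23^4.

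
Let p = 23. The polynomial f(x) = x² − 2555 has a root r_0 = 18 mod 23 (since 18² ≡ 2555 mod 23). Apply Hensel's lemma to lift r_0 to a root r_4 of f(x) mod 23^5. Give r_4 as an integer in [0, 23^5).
r_4 = 5010430 (mod 6436343)

Hensel's recurrence: r_{i+1} = r_i − f(r_i)·(f′(r_i))^{-1} mod 23^{i+2}, with f′(x) = 2x. Iterate:
  r_0 = 18 (mod 23)
  r_1 = 271 (mod 529)
  r_2 = 9793 (mod 12167)
  r_3 = 253133 (mod 279841)
  r_4 = 5010430 (mod 6436343)
Final: r_4 = 5010430, and one checks f(r_4) ≡ 0 mod 23^5.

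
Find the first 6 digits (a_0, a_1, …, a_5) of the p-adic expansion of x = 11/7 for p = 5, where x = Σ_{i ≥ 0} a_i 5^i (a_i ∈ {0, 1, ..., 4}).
(a_0, …, a_5) = (3, 4, 2, 3, 0, 2)

v_5(11/7) = 0 (numerator and denominator both coprime to 5), so x ∈ ℤ_5^×. Compute digits iteratively via a_i = x_i mod 5, x_{i+1} = (x_i − a_i)/5, with x_0 = x:
  x_0 = 11/7;  a_0 = 3;  x_1 = (x_0 − 3)/5 = -2/7
  x_1 = -2/7;  a_1 = 4;  x_2 = (x_1 − 4)/5 = -6/7
  x_2 = -6/7;  a_2 = 2;  x_3 = (x_2 − 2)/5 = -4/7
  x_3 = -4/7;  a_3 = 3;  x_4 = (x_3 − 3)/5 = -5/7
  x_4 = -5/7;  a_4 = 0;  x_5 = (x_4 − 0)/5 = -1/7
  x_5 = -1/7;  a_5 = 2;  x_6 = (x_5 − 2)/5 = -3/7
Digits: (3, 4, 2, 3, 0, 2).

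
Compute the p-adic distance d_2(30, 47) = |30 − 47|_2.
d_2(30, 47) = 1

Step 1 — x − y = 30 − 47 = -17. Step 2 — v_2(-17) = 0 (factor: -17 = −(2^0 · 17); the sign does not affect v_p). Step 3 — |x − y|_2 = 2^{0} = 1.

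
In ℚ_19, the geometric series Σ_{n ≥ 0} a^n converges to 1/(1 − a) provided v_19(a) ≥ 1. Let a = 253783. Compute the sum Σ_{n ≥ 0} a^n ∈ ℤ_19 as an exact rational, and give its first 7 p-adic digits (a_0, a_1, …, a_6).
Σ a^n = 1/(1 − a) = -1/253782;  first 7 digits = (1, 0, 0, 18, 1, 0, 1)

v_19(a) = 3 ≥ 1, so the series converges in ℤ_19 to 1/(1 − a) = 1/(1 − 253783) = -1/253782. Expand this rational in ℤ_19: compute digits iteratively via d_i = x_i mod 19, x_{i+1} = (x_i − d_i)/19. The first 7 digits are (1, 0, 0, 18, 1, 0, 1).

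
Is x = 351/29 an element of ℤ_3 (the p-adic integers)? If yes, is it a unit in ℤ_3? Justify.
x ∈ ℤ_3 but not a unit; v_3(x) = 3 > 0

ℤ_3 = {x ∈ ℚ_3 : v_3(x) ≥ 0} and ℤ_3^× = {x ∈ ℤ_3 : v_3(x) = 0}. Here v_3(351/29) = v_3(num) − v_3(den) = 3; compare against these criteria.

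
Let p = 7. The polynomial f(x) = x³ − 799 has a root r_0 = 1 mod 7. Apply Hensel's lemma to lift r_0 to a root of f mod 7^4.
r_3 = 169 (mod 2401)

Hensel: r_{i+1} = r_i − f(r_i)/f′(r_i) mod 7^{i+2}, where f′(x) = 3x². Iterate:
  r_0 = 1 (mod 7)
  r_1 = 22 (mod 49)
  r_2 = 169 (mod 343)
  r_3 = 169 (mod 2401)
Final: r = 169 with f(r) ≡ 0 mod 7^4.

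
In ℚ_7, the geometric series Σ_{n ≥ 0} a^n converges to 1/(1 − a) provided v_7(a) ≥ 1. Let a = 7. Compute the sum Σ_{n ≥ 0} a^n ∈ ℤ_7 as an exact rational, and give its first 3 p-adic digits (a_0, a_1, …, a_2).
Σ a^n = 1/(1 − a) = -1/6;  first 3 digits = (1, 1, 1)

v_7(a) = 1 ≥ 1, so the series converges in ℤ_7 to 1/(1 − a) = 1/(1 − 7) = -1/6. Expand this rational in ℤ_7: compute digits iteratively via d_i = x_i mod 7, x_{i+1} = (x_i − d_i)/7. The first 3 digits are (1, 1, 1).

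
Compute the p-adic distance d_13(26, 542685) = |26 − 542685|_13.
d_13(26, 542685) = 1/28561

Step 1 — x − y = 26 − 542685 = -542659. Step 2 — v_13(-542659) = 4 (factor: -542659 = −(13^4 · 19); the sign does not affect v_p). Step 3 — |x − y|_13 = 13^{-4} = 1/28561.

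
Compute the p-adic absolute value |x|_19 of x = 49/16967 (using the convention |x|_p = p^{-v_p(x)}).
|49/16967|_19 = 361

Step 1 — compute v_19(x) by factoring powers of 19 out of the numerator and denominator: v_19(49/16967) = -2. Step 2 — apply |x|_p = p^{-v_p(x)} = 19^{2} = 361.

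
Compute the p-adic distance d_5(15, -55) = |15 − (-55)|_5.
d_5(15, -55) = 1/5

Step 1 — x − y = 15 − (-55) = 70. Step 2 — v_5(70) = 1 (factor: 70 = (5^1 · 14); the sign does not affect v_p). Step 3 — |x − y|_5 = 5^{-1} = 1/5.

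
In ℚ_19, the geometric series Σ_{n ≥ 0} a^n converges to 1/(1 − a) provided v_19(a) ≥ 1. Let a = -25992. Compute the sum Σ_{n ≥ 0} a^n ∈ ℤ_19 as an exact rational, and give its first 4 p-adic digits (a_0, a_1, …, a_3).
Σ a^n = 1/(1 − a) = 1/25993;  first 4 digits = (1, 0, 4, 15)

v_19(a) = 2 ≥ 1, so the series converges in ℤ_19 to 1/(1 − a) = 1/(1 − (-25992)) = 1/25993. Expand this rational in ℤ_19: compute digits iteratively via d_i = x_i mod 19, x_{i+1} = (x_i − d_i)/19. The first 4 digits are (1, 0, 4, 15).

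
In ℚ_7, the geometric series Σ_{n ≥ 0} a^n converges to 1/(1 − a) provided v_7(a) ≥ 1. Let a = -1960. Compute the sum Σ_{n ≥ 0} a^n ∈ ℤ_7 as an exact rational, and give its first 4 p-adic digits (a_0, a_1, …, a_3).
Σ a^n = 1/(1 − a) = 1/1961;  first 4 digits = (1, 0, 2, 1)

v_7(a) = 2 ≥ 1, so the series converges in ℤ_7 to 1/(1 − a) = 1/(1 − (-1960)) = 1/1961. Expand this rational in ℤ_7: compute digits iteratively via d_i = x_i mod 7, x_{i+1} = (x_i − d_i)/7. The first 4 digits are (1, 0, 2, 1).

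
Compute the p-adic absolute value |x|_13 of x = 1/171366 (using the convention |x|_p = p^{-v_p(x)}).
|1/171366|_13 = 28561

Step 1 — compute v_13(x) by factoring powers of 13 out of the numerator and denominator: v_13(1/171366) = -4. Step 2 — apply |x|_p = p^{-v_p(x)} = 13^{4} = 28561.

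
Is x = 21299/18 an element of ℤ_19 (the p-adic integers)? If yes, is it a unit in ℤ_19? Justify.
x ∈ ℤ_19 but not a unit; v_19(x) = 2 > 0

ℤ_19 = {x ∈ ℚ_19 : v_19(x) ≥ 0} and ℤ_19^× = {x ∈ ℤ_19 : v_19(x) = 0}. Here v_19(21299/18) = v_19(num) − v_19(den) = 2; compare against these criteria.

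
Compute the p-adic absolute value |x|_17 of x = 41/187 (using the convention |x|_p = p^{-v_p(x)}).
|41/187|_17 = 17

Step 1 — compute v_17(x) by factoring powers of 17 out of the numerator and denominator: v_17(41/187) = -1. Step 2 — apply |x|_p = p^{-v_p(x)} = 17^{1} = 17.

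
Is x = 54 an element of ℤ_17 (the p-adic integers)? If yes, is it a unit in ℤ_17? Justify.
x ∈ ℤ_17^× (unit); v_17(x) = 0

ℤ_17 = {x ∈ ℚ_17 : v_17(x) ≥ 0} and ℤ_17^× = {x ∈ ℤ_17 : v_17(x) = 0}. Here v_17(54) = v_17(num) − v_17(den) = 0; compare against these criteria.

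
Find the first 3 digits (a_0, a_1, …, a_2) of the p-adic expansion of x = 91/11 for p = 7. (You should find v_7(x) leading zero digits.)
(a_0, …, a_2) = (0, 5, 2)

v_7(91/11) = 1, so a_0 = ... = a_0 = 0. Factor out: x = 7^1 · u with u = 13/11 a unit in ℤ_7. Expand u iteratively via a_{v+i} = u_i mod 7, u_{i+1} = (u_i − a_{v+i})/7:
  u_0 = 13/11;  a_1 = 5;  u_1 = (u_0 − 5)/7 = -6/11
  u_1 = -6/11;  a_2 = 2;  u_2 = (u_1 − 2)/7 = -4/11
Digits: (0, 5, 2).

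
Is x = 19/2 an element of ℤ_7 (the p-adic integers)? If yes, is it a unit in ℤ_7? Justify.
x ∈ ℤ_7^× (unit); v_7(x) = 0

ℤ_7 = {x ∈ ℚ_7 : v_7(x) ≥ 0} and ℤ_7^× = {x ∈ ℤ_7 : v_7(x) = 0}. Here v_7(19/2) = v_7(num) − v_7(den) = 0; compare against these criteria.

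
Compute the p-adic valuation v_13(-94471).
v_13(-94471) = 3

v_13(n) is the largest exponent k such that 13^k divides n. Factor out: -94471 = -13^3 · 43. (Sign doesn't affect v_p.) So v_13(-94471) = 3.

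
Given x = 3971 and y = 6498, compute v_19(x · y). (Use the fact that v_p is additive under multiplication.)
v_19(25803558) = 4

v_p(x) = 2 (factor: 3971 = 19^2 · 11); v_p(y) = 2 (factor: 6498 = 19^2 · 18). Additivity: v_p(xy) = v_p(x) + v_p(y) = 2 + 2 = 4. (Direct check: xy = 25803558 = 19^4 · (198).)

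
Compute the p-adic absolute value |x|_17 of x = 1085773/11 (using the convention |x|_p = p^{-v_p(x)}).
|1085773/11|_17 = 1/83521

Step 1 — compute v_17(x) by factoring powers of 17 out of the numerator and denominator: v_17(1085773/11) = 4. Step 2 — apply |x|_p = p^{-v_p(x)} = 17^{-4} = 1/83521.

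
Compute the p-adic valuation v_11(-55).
v_11(-55) = 1

v_11(n) is the largest exponent k such that 11^k divides n. Factor out: -55 = -11^1 · 5. (Sign doesn't affect v_p.) So v_11(-55) = 1.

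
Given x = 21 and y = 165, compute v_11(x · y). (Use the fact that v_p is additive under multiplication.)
v_11(3465) = 1

v_p(x) = 0 (factor: 21 = 11^0 · 21); v_p(y) = 1 (factor: 165 = 11^1 · 15). Additivity: v_p(xy) = v_p(x) + v_p(y) = 0 + 1 = 1. (Direct check: xy = 3465 = 11^1 · (315).)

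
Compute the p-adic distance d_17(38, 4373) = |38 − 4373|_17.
d_17(38, 4373) = 1/289

Step 1 — x − y = 38 − 4373 = -4335. Step 2 — v_17(-4335) = 2 (factor: -4335 = −(17^2 · 15); the sign does not affect v_p). Step 3 — |x − y|_17 = 17^{-2} = 1/289.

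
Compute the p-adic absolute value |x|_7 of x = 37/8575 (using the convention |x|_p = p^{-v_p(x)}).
|37/8575|_7 = 343

Step 1 — compute v_7(x) by factoring powers of 7 out of the numerator and denominator: v_7(37/8575) = -3. Step 2 — apply |x|_p = p^{-v_p(x)} = 7^{3} = 343.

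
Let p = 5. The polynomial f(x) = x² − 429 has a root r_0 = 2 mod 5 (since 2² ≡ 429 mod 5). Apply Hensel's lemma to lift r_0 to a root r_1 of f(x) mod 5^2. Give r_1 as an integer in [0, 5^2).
r_1 = 2 (mod 25)

Hensel's recurrence: r_{i+1} = r_i − f(r_i)·(f′(r_i))^{-1} mod 5^{i+2}, with f′(x) = 2x. Iterate:
  r_0 = 2 (mod 5)
  r_1 = 2 (mod 25)
Final: r_1 = 2, and one checks f(r_1) ≡ 0 mod 5^2.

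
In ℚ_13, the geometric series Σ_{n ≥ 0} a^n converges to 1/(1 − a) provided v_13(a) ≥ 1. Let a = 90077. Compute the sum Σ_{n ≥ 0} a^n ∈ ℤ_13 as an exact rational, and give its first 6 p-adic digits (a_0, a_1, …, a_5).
Σ a^n = 1/(1 − a) = -1/90076;  first 6 digits = (1, 0, 0, 2, 3, 0)

v_13(a) = 3 ≥ 1, so the series converges in ℤ_13 to 1/(1 − a) = 1/(1 − 90077) = -1/90076. Expand this rational in ℤ_13: compute digits iteratively via d_i = x_i mod 13, x_{i+1} = (x_i − d_i)/13. The first 6 digits are (1, 0, 0, 2, 3, 0).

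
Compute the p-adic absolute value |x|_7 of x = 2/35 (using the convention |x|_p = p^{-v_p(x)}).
|2/35|_7 = 7

Step 1 — compute v_7(x) by factoring powers of 7 out of the numerator and denominator: v_7(2/35) = -1. Step 2 — apply |x|_p = p^{-v_p(x)} = 7^{1} = 7.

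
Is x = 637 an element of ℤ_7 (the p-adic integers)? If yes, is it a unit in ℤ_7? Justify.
x ∈ ℤ_7 but not a unit; v_7(x) = 2 > 0

ℤ_7 = {x ∈ ℚ_7 : v_7(x) ≥ 0} and ℤ_7^× = {x ∈ ℤ_7 : v_7(x) = 0}. Here v_7(637) = v_7(num) − v_7(den) = 2; compare against these criteria.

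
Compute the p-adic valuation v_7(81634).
v_7(81634) = 4

v_7(n) is the largest exponent k such that 7^k divides n. Factor out: 81634 = 7^4 · 34. (Sign doesn't affect v_p.) So v_7(81634) = 4.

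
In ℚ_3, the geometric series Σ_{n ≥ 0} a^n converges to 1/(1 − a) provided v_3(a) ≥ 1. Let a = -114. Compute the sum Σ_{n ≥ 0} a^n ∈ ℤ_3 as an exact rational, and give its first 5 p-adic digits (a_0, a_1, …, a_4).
Σ a^n = 1/(1 − a) = 1/115;  first 5 digits = (1, 1, 0, 1, 1)

v_3(a) = 1 ≥ 1, so the series converges in ℤ_3 to 1/(1 − a) = 1/(1 − (-114)) = 1/115. Expand this rational in ℤ_3: compute digits iteratively via d_i = x_i mod 3, x_{i+1} = (x_i − d_i)/3. The first 5 digits are (1, 1, 0, 1, 1).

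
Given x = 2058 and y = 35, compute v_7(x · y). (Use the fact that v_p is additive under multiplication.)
v_7(72030) = 4

v_p(x) = 3 (factor: 2058 = 7^3 · 6); v_p(y) = 1 (factor: 35 = 7^1 · 5). Additivity: v_p(xy) = v_p(x) + v_p(y) = 3 + 1 = 4. (Direct check: xy = 72030 = 7^4 · (30).)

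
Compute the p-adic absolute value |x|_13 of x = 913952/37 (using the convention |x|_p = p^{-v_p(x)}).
|913952/37|_13 = 1/28561

Step 1 — compute v_13(x) by factoring powers of 13 out of the numerator and denominator: v_13(913952/37) = 4. Step 2 — apply |x|_p = p^{-v_p(x)} = 13^{-4} = 1/28561.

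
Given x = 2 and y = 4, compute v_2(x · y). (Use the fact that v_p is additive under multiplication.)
v_2(8) = 3

v_p(x) = 1 (factor: 2 = 2^1 · 1); v_p(y) = 2 (factor: 4 = 2^2 · 1). Additivity: v_p(xy) = v_p(x) + v_p(y) = 1 + 2 = 3. (Direct check: xy = 8 = 2^3 · (1).)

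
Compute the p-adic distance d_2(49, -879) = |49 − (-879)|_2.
d_2(49, -879) = 1/32

Step 1 — x − y = 49 − (-879) = 928. Step 2 — v_2(928) = 5 (factor: 928 = (2^5 · 29); the sign does not affect v_p). Step 3 — |x − y|_2 = 2^{-5} = 1/32.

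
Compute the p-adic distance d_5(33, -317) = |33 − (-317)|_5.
d_5(33, -317) = 1/25

Step 1 — x − y = 33 − (-317) = 350. Step 2 — v_5(350) = 2 (factor: 350 = (5^2 · 14); the sign does not affect v_p). Step 3 — |x − y|_5 = 5^{-2} = 1/25.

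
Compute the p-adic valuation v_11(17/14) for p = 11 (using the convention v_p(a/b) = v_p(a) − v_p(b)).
v_11(17/14) = 0

Factor powers of 11 from the numerator and denominator of the reduced fraction: 17 = 11^0 · 17 and 14 = 11^0 · 14. Apply v_p(a/b) = v_p(a) − v_p(b): v_11(17/14) = 0 − 0 = 0.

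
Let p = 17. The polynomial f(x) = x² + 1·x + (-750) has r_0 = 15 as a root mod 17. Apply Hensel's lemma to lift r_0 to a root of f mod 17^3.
r_2 = 1001 (mod 4913)

Hensel: r_{i+1} = r_i − f(r_i)·(f′(r_i))^{-1} mod 17^{i+2}, f′(x) = 2x + 1. Iterate:
  r_0 = 15 (mod 17)
  r_1 = 134 (mod 289)
  r_2 = 1001 (mod 4913)
Final: r = 1001 satisfies f(r) ≡ 0 mod 17^3.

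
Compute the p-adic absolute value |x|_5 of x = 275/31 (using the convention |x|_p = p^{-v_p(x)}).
|275/31|_5 = 1/25

Step 1 — compute v_5(x) by factoring powers of 5 out of the numerator and denominator: v_5(275/31) = 2. Step 2 — apply |x|_p = p^{-v_p(x)} = 5^{-2} = 1/25.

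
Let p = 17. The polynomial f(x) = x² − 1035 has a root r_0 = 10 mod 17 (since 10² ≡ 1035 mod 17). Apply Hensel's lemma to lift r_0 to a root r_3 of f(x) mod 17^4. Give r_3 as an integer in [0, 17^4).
r_3 = 19492 (mod 83521)

Hensel's recurrence: r_{i+1} = r_i − f(r_i)·(f′(r_i))^{-1} mod 17^{i+2}, with f′(x) = 2x. Iterate:
  r_0 = 10 (mod 17)
  r_1 = 129 (mod 289)
  r_2 = 4753 (mod 4913)
  r_3 = 19492 (mod 83521)
Final: r_3 = 19492, and one checks f(r_3) ≡ 0 mod 17^4.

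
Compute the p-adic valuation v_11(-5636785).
v_11(-5636785) = 5

v_11(n) is the largest exponent k such that 11^k divides n. Factor out: -5636785 = -11^5 · 35. (Sign doesn't affect v_p.) So v_11(-5636785) = 5.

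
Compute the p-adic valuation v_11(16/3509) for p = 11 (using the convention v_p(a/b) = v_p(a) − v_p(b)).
v_11(16/3509) = -2

Factor powers of 11 from the numerator and denominator of the reduced fraction: 16 = 11^0 · 16 and 3509 = 11^2 · 29. Apply v_p(a/b) = v_p(a) − v_p(b): v_11(16/3509) = 0 − 2 = -2.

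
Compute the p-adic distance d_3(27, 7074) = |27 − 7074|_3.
d_3(27, 7074) = 1/243

Step 1 — x − y = 27 − 7074 = -7047. Step 2 — v_3(-7047) = 5 (factor: -7047 = −(3^5 · 29); the sign does not affect v_p). Step 3 — |x − y|_3 = 3^{-5} = 1/243.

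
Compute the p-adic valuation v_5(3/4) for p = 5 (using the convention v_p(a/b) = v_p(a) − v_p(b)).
v_5(3/4) = 0

Factor powers of 5 from the numerator and denominator of the reduced fraction: 3 = 5^0 · 3 and 4 = 5^0 · 4. Apply v_p(a/b) = v_p(a) − v_p(b): v_5(3/4) = 0 − 0 = 0.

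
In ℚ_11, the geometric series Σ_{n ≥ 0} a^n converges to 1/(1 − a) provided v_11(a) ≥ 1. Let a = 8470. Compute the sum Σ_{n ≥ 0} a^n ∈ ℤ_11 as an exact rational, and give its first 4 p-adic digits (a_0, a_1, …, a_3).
Σ a^n = 1/(1 − a) = -1/8469;  first 4 digits = (1, 0, 4, 6)

v_11(a) = 2 ≥ 1, so the series converges in ℤ_11 to 1/(1 − a) = 1/(1 − 8470) = -1/8469. Expand this rational in ℤ_11: compute digits iteratively via d_i = x_i mod 11, x_{i+1} = (x_i − d_i)/11. The first 4 digits are (1, 0, 4, 6).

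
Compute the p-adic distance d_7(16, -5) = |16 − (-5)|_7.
d_7(16, -5) = 1/7

Step 1 — x − y = 16 − (-5) = 21. Step 2 — v_7(21) = 1 (factor: 21 = (7^1 · 3); the sign does not affect v_p). Step 3 — |x − y|_7 = 7^{-1} = 1/7.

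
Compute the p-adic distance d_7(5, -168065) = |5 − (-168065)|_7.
d_7(5, -168065) = 1/16807

Step 1 — x − y = 5 − (-168065) = 168070. Step 2 — v_7(168070) = 5 (factor: 168070 = (7^5 · 10); the sign does not affect v_p). Step 3 — |x − y|_7 = 7^{-5} = 1/16807.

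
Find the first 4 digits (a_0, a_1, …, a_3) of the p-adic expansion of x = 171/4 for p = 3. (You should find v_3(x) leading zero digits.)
(a_0, …, a_3) = (0, 0, 1, 2)

v_3(171/4) = 2, so a_0 = ... = a_1 = 0. Factor out: x = 3^2 · u with u = 19/4 a unit in ℤ_3. Expand u iteratively via a_{v+i} = u_i mod 3, u_{i+1} = (u_i − a_{v+i})/3:
  u_0 = 19/4;  a_2 = 1;  u_1 = (u_0 − 1)/3 = 5/4
  u_1 = 5/4;  a_3 = 2;  u_2 = (u_1 − 2)/3 = -1/4
Digits: (0, 0, 1, 2).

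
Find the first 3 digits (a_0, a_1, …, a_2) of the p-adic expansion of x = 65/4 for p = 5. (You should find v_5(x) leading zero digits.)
(a_0, …, a_2) = (0, 2, 4)

v_5(65/4) = 1, so a_0 = ... = a_0 = 0. Factor out: x = 5^1 · u with u = 13/4 a unit in ℤ_5. Expand u iteratively via a_{v+i} = u_i mod 5, u_{i+1} = (u_i − a_{v+i})/5:
  u_0 = 13/4;  a_1 = 2;  u_1 = (u_0 − 2)/5 = 1/4
  u_1 = 1/4;  a_2 = 4;  u_2 = (u_1 − 4)/5 = -3/4
Digits: (0, 2, 4).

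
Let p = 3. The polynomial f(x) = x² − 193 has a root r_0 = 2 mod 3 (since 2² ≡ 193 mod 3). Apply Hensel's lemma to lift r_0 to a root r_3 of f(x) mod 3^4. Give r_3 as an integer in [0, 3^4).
r_3 = 29 (mod 81)

Hensel's recurrence: r_{i+1} = r_i − f(r_i)·(f′(r_i))^{-1} mod 3^{i+2}, with f′(x) = 2x. Iterate:
  r_0 = 2 (mod 3)
  r_1 = 2 (mod 9)
  r_2 = 2 (mod 27)
  r_3 = 29 (mod 81)
Final: r_3 = 29, and one checks f(r_3) ≡ 0 mod 3^4.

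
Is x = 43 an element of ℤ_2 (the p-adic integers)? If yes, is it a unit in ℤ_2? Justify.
x ∈ ℤ_2^× (unit); v_2(x) = 0

ℤ_2 = {x ∈ ℚ_2 : v_2(x) ≥ 0} and ℤ_2^× = {x ∈ ℤ_2 : v_2(x) = 0}. Here v_2(43) = v_2(num) − v_2(den) = 0; compare against these criteria.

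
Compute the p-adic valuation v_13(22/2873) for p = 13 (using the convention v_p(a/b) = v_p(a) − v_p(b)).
v_13(22/2873) = -2

Factor powers of 13 from the numerator and denominator of the reduced fraction: 22 = 13^0 · 22 and 2873 = 13^2 · 17. Apply v_p(a/b) = v_p(a) − v_p(b): v_13(22/2873) = 0 − 2 = -2.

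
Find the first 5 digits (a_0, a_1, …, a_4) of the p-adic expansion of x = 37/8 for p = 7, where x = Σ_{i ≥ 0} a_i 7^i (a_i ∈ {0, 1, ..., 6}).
(a_0, …, a_4) = (2, 3, 4, 2, 4)

v_7(37/8) = 0 (numerator and denominator both coprime to 7), so x ∈ ℤ_7^×. Compute digits iteratively via a_i = x_i mod 7, x_{i+1} = (x_i − a_i)/7, with x_0 = x:
  x_0 = 37/8;  a_0 = 2;  x_1 = (x_0 − 2)/7 = 3/8
  x_1 = 3/8;  a_1 = 3;  x_2 = (x_1 − 3)/7 = -3/8
  x_2 = -3/8;  a_2 = 4;  x_3 = (x_2 − 4)/7 = -5/8
  x_3 = -5/8;  a_3 = 2;  x_4 = (x_3 − 2)/7 = -3/8
  x_4 = -3/8;  a_4 = 4;  x_5 = (x_4 − 4)/7 = -5/8
Digits: (2, 3, 4, 2, 4).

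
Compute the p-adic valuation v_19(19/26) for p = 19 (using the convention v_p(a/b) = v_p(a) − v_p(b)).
v_19(19/26) = 1

Factor powers of 19 from the numerator and denominator of the reduced fraction: 19 = 19^1 · 1 and 26 = 19^0 · 26. Apply v_p(a/b) = v_p(a) − v_p(b): v_19(19/26) = 1 − 0 = 1.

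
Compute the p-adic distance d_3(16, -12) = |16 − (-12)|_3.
d_3(16, -12) = 1

Step 1 — x − y = 16 − (-12) = 28. Step 2 — v_3(28) = 0 (factor: 28 = (3^0 · 28); the sign does not affect v_p). Step 3 — |x − y|_3 = 3^{0} = 1.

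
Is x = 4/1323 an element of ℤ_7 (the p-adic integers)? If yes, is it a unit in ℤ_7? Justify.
x ∉ ℤ_7 (v_7(x) = -2 < 0)

ℤ_7 = {x ∈ ℚ_7 : v_7(x) ≥ 0} and ℤ_7^× = {x ∈ ℤ_7 : v_7(x) = 0}. Here v_7(4/1323) = v_7(num) − v_7(den) = -2; compare against these criteria.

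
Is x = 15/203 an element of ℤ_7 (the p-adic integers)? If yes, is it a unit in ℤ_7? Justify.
x ∉ ℤ_7 (v_7(x) = -1 < 0)

ℤ_7 = {x ∈ ℚ_7 : v_7(x) ≥ 0} and ℤ_7^× = {x ∈ ℤ_7 : v_7(x) = 0}. Here v_7(15/203) = v_7(num) − v_7(den) = -1; compare against these criteria.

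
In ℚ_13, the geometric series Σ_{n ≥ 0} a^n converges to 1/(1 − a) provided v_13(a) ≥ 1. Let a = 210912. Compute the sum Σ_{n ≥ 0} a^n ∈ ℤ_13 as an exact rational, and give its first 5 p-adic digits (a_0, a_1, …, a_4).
Σ a^n = 1/(1 − a) = -1/210911;  first 5 digits = (1, 0, 0, 5, 7)

v_13(a) = 3 ≥ 1, so the series converges in ℤ_13 to 1/(1 − a) = 1/(1 − 210912) = -1/210911. Expand this rational in ℤ_13: compute digits iteratively via d_i = x_i mod 13, x_{i+1} = (x_i − d_i)/13. The first 5 digits are (1, 0, 0, 5, 7).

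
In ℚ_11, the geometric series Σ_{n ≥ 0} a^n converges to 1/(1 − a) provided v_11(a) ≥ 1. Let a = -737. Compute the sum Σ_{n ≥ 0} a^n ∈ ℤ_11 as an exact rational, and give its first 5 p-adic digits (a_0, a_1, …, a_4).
Σ a^n = 1/(1 − a) = 1/738;  first 5 digits = (1, 10, 5, 10, 8)

v_11(a) = 1 ≥ 1, so the series converges in ℤ_11 to 1/(1 − a) = 1/(1 − (-737)) = 1/738. Expand this rational in ℤ_11: compute digits iteratively via d_i = x_i mod 11, x_{i+1} = (x_i − d_i)/11. The first 5 digits are (1, 10, 5, 10, 8).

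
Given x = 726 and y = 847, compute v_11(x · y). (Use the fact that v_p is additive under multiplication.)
v_11(614922) = 4

v_p(x) = 2 (factor: 726 = 11^2 · 6); v_p(y) = 2 (factor: 847 = 11^2 · 7). Additivity: v_p(xy) = v_p(x) + v_p(y) = 2 + 2 = 4. (Direct check: xy = 614922 = 11^4 · (42).)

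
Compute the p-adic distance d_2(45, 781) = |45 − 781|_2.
d_2(45, 781) = 1/32

Step 1 — x − y = 45 − 781 = -736. Step 2 — v_2(-736) = 5 (factor: -736 = −(2^5 · 23); the sign does not affect v_p). Step 3 — |x − y|_2 = 2^{-5} = 1/32.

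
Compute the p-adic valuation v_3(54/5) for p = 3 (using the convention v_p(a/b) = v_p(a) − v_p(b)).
v_3(54/5) = 3

Factor powers of 3 from the numerator and denominator of the reduced fraction: 54 = 3^3 · 2 and 5 = 3^0 · 5. Apply v_p(a/b) = v_p(a) − v_p(b): v_3(54/5) = 3 − 0 = 3.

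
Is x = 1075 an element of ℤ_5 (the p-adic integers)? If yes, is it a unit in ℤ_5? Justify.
x ∈ ℤ_5 but not a unit; v_5(x) = 2 > 0

ℤ_5 = {x ∈ ℚ_5 : v_5(x) ≥ 0} and ℤ_5^× = {x ∈ ℤ_5 : v_5(x) = 0}. Here v_5(1075) = v_5(num) − v_5(den) = 2; compare against these criteria.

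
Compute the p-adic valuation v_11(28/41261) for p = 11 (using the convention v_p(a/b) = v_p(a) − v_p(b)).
v_11(28/41261) = -3

Factor powers of 11 from the numerator and denominator of the reduced fraction: 28 = 11^0 · 28 and 41261 = 11^3 · 31. Apply v_p(a/b) = v_p(a) − v_p(b): v_11(28/41261) = 0 − 3 = -3.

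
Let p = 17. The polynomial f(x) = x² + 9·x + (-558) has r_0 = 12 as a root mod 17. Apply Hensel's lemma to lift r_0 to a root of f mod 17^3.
r_2 = 4330 (mod 4913)

Hensel: r_{i+1} = r_i − f(r_i)·(f′(r_i))^{-1} mod 17^{i+2}, f′(x) = 2x + 9. Iterate:
  r_0 = 12 (mod 17)
  r_1 = 284 (mod 289)
  r_2 = 4330 (mod 4913)
Final: r = 4330 satisfies f(r) ≡ 0 mod 17^3.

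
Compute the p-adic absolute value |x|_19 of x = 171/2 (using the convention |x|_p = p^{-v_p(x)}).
|171/2|_19 = 1/19

Step 1 — compute v_19(x) by factoring powers of 19 out of the numerator and denominator: v_19(171/2) = 1. Step 2 — apply |x|_p = p^{-v_p(x)} = 19^{-1} = 1/19.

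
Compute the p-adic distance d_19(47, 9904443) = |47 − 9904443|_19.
d_19(47, 9904443) = 1/2476099

Step 1 — x − y = 47 − 9904443 = -9904396. Step 2 — v_19(-9904396) = 5 (factor: -9904396 = −(19^5 · 4); the sign does not affect v_p). Step 3 — |x − y|_19 = 19^{-5} = 1/2476099.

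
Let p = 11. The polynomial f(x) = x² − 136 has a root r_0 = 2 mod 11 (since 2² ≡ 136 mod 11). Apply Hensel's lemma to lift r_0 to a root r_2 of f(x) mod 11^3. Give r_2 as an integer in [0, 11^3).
r_2 = 761 (mod 1331)

Hensel's recurrence: r_{i+1} = r_i − f(r_i)·(f′(r_i))^{-1} mod 11^{i+2}, with f′(x) = 2x. Iterate:
  r_0 = 2 (mod 11)
  r_1 = 35 (mod 121)
  r_2 = 761 (mod 1331)
Final: r_2 = 761, and one checks f(r_2) ≡ 0 mod 11^3.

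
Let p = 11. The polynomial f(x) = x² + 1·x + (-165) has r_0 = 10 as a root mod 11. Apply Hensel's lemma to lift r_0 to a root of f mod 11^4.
r_3 = 3101 (mod 14641)

Hensel: r_{i+1} = r_i − f(r_i)·(f′(r_i))^{-1} mod 11^{i+2}, f′(x) = 2x + 1. Iterate:
  r_0 = 10 (mod 11)
  r_1 = 76 (mod 121)
  r_2 = 439 (mod 1331)
  r_3 = 3101 (mod 14641)
Final: r = 3101 satisfies f(r) ≡ 0 mod 11^4.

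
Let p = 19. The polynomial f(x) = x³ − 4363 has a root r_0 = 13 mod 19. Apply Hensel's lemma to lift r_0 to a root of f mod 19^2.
r_1 = 13 (mod 361)

Hensel: r_{i+1} = r_i − f(r_i)/f′(r_i) mod 19^{i+2}, where f′(x) = 3x². Iterate:
  r_0 = 13 (mod 19)
  r_1 = 13 (mod 361)
Final: r = 13 with f(r) ≡ 0 mod 19^2.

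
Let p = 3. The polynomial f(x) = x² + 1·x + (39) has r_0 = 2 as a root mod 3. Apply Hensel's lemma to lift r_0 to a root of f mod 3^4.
r_3 = 74 (mod 81)

Hensel: r_{i+1} = r_i − f(r_i)·(f′(r_i))^{-1} mod 3^{i+2}, f′(x) = 2x + 1. Iterate:
  r_0 = 2 (mod 3)
  r_1 = 2 (mod 9)
  r_2 = 20 (mod 27)
  r_3 = 74 (mod 81)
Final: r = 74 satisfies f(r) ≡ 0 mod 3^4.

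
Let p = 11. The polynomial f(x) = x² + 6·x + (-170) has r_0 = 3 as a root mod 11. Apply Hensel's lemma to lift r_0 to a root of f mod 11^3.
r_2 = 751 (mod 1331)

Hensel: r_{i+1} = r_i − f(r_i)·(f′(r_i))^{-1} mod 11^{i+2}, f′(x) = 2x + 6. Iterate:
  r_0 = 3 (mod 11)
  r_1 = 25 (mod 121)
  r_2 = 751 (mod 1331)
Final: r = 751 satisfies f(r) ≡ 0 mod 11^3.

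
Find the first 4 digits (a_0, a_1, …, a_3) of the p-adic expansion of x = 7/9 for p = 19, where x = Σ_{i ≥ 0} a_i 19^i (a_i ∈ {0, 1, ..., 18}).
(a_0, …, a_3) = (5, 4, 4, 4)

v_19(7/9) = 0 (numerator and denominator both coprime to 19), so x ∈ ℤ_19^×. Compute digits iteratively via a_i = x_i mod 19, x_{i+1} = (x_i − a_i)/19, with x_0 = x:
  x_0 = 7/9;  a_0 = 5;  x_1 = (x_0 − 5)/19 = -2/9
  x_1 = -2/9;  a_1 = 4;  x_2 = (x_1 − 4)/19 = -2/9
  x_2 = -2/9;  a_2 = 4;  x_3 = (x_2 − 4)/19 = -2/9
  x_3 = -2/9;  a_3 = 4;  x_4 = (x_3 − 4)/19 = -2/9
Digits: (5, 4, 4, 4).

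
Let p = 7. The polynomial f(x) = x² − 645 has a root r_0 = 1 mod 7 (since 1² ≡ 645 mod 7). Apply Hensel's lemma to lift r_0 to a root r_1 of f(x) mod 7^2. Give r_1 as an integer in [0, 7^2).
r_1 = 29 (mod 49)

Hensel's recurrence: r_{i+1} = r_i − f(r_i)·(f′(r_i))^{-1} mod 7^{i+2}, with f′(x) = 2x. Iterate:
  r_0 = 1 (mod 7)
  r_1 = 29 (mod 49)
Final: r_1 = 29, and one checks f(r_1) ≡ 0 mod 7^2.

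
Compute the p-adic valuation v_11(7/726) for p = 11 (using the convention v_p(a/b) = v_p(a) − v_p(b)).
v_11(7/726) = -2

Factor powers of 11 from the numerator and denominator of the reduced fraction: 7 = 11^0 · 7 and 726 = 11^2 · 6. Apply v_p(a/b) = v_p(a) − v_p(b): v_11(7/726) = 0 − 2 = -2.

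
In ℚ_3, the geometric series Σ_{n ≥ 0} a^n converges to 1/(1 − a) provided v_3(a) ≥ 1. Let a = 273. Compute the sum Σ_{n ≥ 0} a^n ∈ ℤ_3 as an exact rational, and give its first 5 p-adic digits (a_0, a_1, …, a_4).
Σ a^n = 1/(1 − a) = -1/272;  first 5 digits = (1, 1, 1, 2, 0)

v_3(a) = 1 ≥ 1, so the series converges in ℤ_3 to 1/(1 − a) = 1/(1 − 273) = -1/272. Expand this rational in ℤ_3: compute digits iteratively via d_i = x_i mod 3, x_{i+1} = (x_i − d_i)/3. The first 5 digits are (1, 1, 1, 2, 0).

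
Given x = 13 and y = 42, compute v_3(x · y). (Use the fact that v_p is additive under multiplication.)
v_3(546) = 1

v_p(x) = 0 (factor: 13 = 3^0 · 13); v_p(y) = 1 (factor: 42 = 3^1 · 14). Additivity: v_p(xy) = v_p(x) + v_p(y) = 0 + 1 = 1. (Direct check: xy = 546 = 3^1 · (182).)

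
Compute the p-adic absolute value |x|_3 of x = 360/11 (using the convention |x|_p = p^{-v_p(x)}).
|360/11|_3 = 1/9

Step 1 — compute v_3(x) by factoring powers of 3 out of the numerator and denominator: v_3(360/11) = 2. Step 2 — apply |x|_p = p^{-v_p(x)} = 3^{-2} = 1/9.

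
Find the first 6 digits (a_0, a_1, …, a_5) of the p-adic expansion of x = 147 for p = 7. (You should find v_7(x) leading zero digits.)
(a_0, …, a_5) = (0, 0, 3, 0, 0, 0)

v_7(147) = 2, so a_0 = ... = a_1 = 0. Factor out: x = 7^2 · u with u = 3 a unit in ℤ_7. Expand u iteratively via a_{v+i} = u_i mod 7, u_{i+1} = (u_i − a_{v+i})/7:
  u_0 = 3;  a_2 = 3;  u_1 = (u_0 − 3)/7 = 0
  u_1 = 0;  a_3 = 0;  u_2 = (u_1 − 0)/7 = 0
  u_2 = 0;  a_4 = 0;  u_3 = (u_2 − 0)/7 = 0
  u_3 = 0;  a_5 = 0;  u_4 = (u_3 − 0)/7 = 0
Digits: (0, 0, 3, 0, 0, 0).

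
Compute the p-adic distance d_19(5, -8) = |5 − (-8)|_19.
d_19(5, -8) = 1

Step 1 — x − y = 5 − (-8) = 13. Step 2 — v_19(13) = 0 (factor: 13 = (19^0 · 13); the sign does not affect v_p). Step 3 — |x − y|_19 = 19^{0} = 1.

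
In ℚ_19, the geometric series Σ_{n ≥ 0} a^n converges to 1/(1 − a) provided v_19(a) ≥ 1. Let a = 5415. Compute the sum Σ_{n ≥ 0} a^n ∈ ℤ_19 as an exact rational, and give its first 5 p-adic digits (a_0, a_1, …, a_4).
Σ a^n = 1/(1 − a) = -1/5414;  first 5 digits = (1, 0, 15, 0, 16)

v_19(a) = 2 ≥ 1, so the series converges in ℤ_19 to 1/(1 − a) = 1/(1 − 5415) = -1/5414. Expand this rational in ℤ_19: compute digits iteratively via d_i = x_i mod 19, x_{i+1} = (x_i − d_i)/19. The first 5 digits are (1, 0, 15, 0, 16).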